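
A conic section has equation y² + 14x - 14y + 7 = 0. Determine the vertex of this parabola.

Only y is squared. Complete the square in y: (y - 7)² = -14(x - 3).
Vertex (3, 7); 4p = -14 so p = -7/2. Opens left.

(3, 7)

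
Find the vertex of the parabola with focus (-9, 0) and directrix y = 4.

The vertex is the midpoint between the focus and the directrix along the axis of symmetry.
Axis is vertical (directrix is horizontal). Vertex y-coordinate = (0 + 4)/2 = 2; x-coordinate = -9.

(-9, 2)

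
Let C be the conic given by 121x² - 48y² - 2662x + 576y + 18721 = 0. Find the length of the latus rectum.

96/11

Group the x- and y-terms: 121(x² - 22x) -48(y² - 12y) = -18721
Complete the square: 121(x - 11)² -48(y - 6)² = -18721 + 14641 - 1728 = -5808
Dividing both sides by -5808: (y - 6)²/121 - (x - 11)²/48 = 1
Hyperbola, center (11, 6), transverse axis vertical; a² = 121, b² = 48.
Latus rectum length = 2b²/a = 2·48/11 = 96/11.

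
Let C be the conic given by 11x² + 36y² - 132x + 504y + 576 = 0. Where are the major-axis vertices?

Group: 11(x² - 12x) + 36(y² + 14y) = -576
11(x - 6)² + 36(y + 7)² = -576 + 396 + 1764 = 1584
Dividing both sides by 1584: (x - 6)²/144 + (y + 7)²/44 = 1
Ellipse, center (6, -7), major axis horizontal; a² = 144, b² = 44.
a = 12. Vertices at (h ± a, k).

(-6, -7) and (18, -7)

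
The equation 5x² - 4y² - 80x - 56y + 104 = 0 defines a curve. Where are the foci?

(5, -7) and (11, -7)

Group the x- and y-terms: 5(x² - 16x) -4(y² + 14y) = -104
5(x - 8)² -4(y + 7)² = -104 + 320 - 196 = 20
Divide by 20: (x - 8)²/4 - (y + 7)²/5 = 1
Hyperbola, center (8, -7), transverse axis horizontal; a² = 4, b² = 5.
c² = a² + b² = 4 + 5 = 9, so c = 3.
Foci lie on the horizontal axis through the center: (h ± c, k).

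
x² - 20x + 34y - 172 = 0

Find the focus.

(10, -1/2)

Only x is squared. Complete the square in x: (x - 10)² = -34(y - 8).
Vertex (10, 8); 4p = -34 so p = -17/2. Opens down.
Focus is p units from the vertex along the axis: (h, k + p).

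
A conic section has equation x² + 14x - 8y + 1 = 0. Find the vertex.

Only x is squared. Complete the square in x: (x + 7)² = 8(y + 6).
Vertex (-7, -6); 4p = 8 so p = 2. Opens up.

(-7, -6)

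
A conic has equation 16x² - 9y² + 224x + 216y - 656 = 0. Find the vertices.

Collect terms: 16(x² + 14x) -9(y² - 24y) = 656
16(x + 7)² -9(y - 12)² = 656 + 784 - 1296 = 144
Divide through by 144 to get (x + 7)²/9 - (y - 12)²/16 = 1.
Hyperbola, center (-7, 12), transverse axis horizontal; a² = 9, b² = 16.
a = 3. Vertices at (h ± a, k).

(-10, 12) and (-4, 12)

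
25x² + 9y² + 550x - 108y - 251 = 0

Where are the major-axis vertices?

25(x² + 22x) + 9(y² - 12y) = 251
Complete the square in x and y: 25(x + 11)² + 9(y - 6)² = 251 + 3025 + 324 = 3600
Divide through by 3600 to get (x + 11)²/144 + (y - 6)²/400 = 1.
Ellipse, center (-11, 6), major axis vertical; a² = 400, b² = 144.
a = 20. Vertices at (h, k ± a).

(-11, -14) and (-11, 26)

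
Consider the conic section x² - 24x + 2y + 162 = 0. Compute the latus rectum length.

Only x is squared. Complete the square in x: (x - 12)² = -2(y + 9).
Vertex (12, -9); 4p = -2 so p = -1/2. Opens down.
Latus rectum length = |4p| = 2.

2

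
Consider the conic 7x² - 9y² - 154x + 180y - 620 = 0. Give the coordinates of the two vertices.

(2, 10) and (20, 10)

Group the x- and y-terms: 7(x² - 22x) -9(y² - 20y) = 620
Completing the square gives 7(x - 11)² -9(y - 10)² = 620 + 847 - 900 = 567.
Divide through by 567 to get (x - 11)²/81 - (y - 10)²/63 = 1.
Hyperbola, center (11, 10), transverse axis horizontal; a² = 81, b² = 63.
a = 9. Vertices at (h ± a, k).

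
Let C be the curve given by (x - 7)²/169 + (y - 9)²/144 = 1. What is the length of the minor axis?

Center (7, 9). The larger denominator 169 sits under the x-term, so the major axis is horizontal; a² = 169, b² = 144.
b² = 144 so b = 12; the minor axis has length 2b = 24.

24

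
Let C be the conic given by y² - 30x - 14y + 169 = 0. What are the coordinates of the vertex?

(4, 7)

Only y is squared. Complete the square in y: (y - 7)² = 30(x - 4).
Vertex (4, 7); 4p = 30 so p = 15/2. Opens right.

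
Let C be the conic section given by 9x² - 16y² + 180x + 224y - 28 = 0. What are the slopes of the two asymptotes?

Collect terms: 9(x² + 20x) -16(y² - 14y) = 28
Complete the square: 9(x + 10)² -16(y - 7)² = 28 + 900 - 784 = 144
Dividing both sides by 144: (x + 10)²/16 - (y - 7)²/9 = 1
Hyperbola, center (-10, 7), transverse axis horizontal; a² = 16, b² = 9.
For a horizontal hyperbola the asymptotes have slope ±b/a.
Here that is ±3/4.

3/4 and -3/4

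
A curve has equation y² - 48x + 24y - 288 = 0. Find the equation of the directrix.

Only y is squared. Complete the square in y: (y + 12)² = 48(x + 9).
Vertex (-9, -12); 4p = 48 so p = 12. Opens right.
Directrix is the vertical line x = h − p = -9 − (12) = -21.

x = -21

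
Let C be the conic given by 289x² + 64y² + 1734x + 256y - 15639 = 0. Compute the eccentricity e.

e = 15/17

Group: 289(x² + 6x) + 64(y² + 4y) = 15639
Complete the square: 289(x + 3)² + 64(y + 2)² = 15639 + 2601 + 256 = 18496
Divide through by 18496 to get (x + 3)²/64 + (y + 2)²/289 = 1.
Ellipse, center (-3, -2), major axis vertical; a² = 289, b² = 64.
c² = a² - b² = 225, so c = 15.
e = c/a = 15/17.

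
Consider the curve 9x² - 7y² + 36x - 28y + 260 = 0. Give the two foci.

(-2, -10) and (-2, 6)

Collect terms: 9(x² + 4x) -7(y² + 4y) = -260
Completing the square gives 9(x + 2)² -7(y + 2)² = -260 + 36 - 28 = -252.
Divide by -252: (y + 2)²/36 - (x + 2)²/28 = 1
Hyperbola, center (-2, -2), transverse axis vertical; a² = 36, b² = 28.
c² = a² + b² = 36 + 28 = 64, so c = 8.
Foci lie on the vertical axis through the center: (h, k ± c).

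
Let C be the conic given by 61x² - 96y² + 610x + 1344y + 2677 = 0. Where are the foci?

Group: 61(x² + 10x) -96(y² - 14y) = -2677
Complete the square in x and y: 61(x + 5)² -96(y - 7)² = -2677 + 1525 - 4704 = -5856
Divide by -5856: (y - 7)²/61 - (x + 5)²/96 = 1
Hyperbola, center (-5, 7), transverse axis vertical; a² = 61, b² = 96.
c² = a² + b² = 61 + 96 = 157, so c = √157.
Foci lie on the vertical axis through the center: (h, k ± c).

(-5, 7 - √157) and (-5, 7 + √157)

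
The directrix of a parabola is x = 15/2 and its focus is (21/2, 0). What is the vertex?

The vertex is the midpoint between the focus and the directrix along the axis of symmetry.
Axis is horizontal (directrix is vertical). Vertex x-coordinate = (21/2 + 15/2)/2 = 9; y-coordinate = 0.

(9, 0)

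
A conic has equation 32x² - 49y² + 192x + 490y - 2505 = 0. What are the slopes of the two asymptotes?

4√2/7 and -4√2/7

Group: 32(x² + 6x) -49(y² - 10y) = 2505
Complete the square in x and y: 32(x + 3)² -49(y - 5)² = 2505 + 288 - 1225 = 1568
Divide by 1568: (x + 3)²/49 - (y - 5)²/32 = 1
Hyperbola, center (-3, 5), transverse axis horizontal; a² = 49, b² = 32.
For a horizontal hyperbola the asymptotes have slope ±b/a.
Here that is ±4√2/7.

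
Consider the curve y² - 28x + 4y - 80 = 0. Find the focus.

(4, -2)

Only y is squared. Complete the square in y: (y + 2)² = 28(x + 3).
Vertex (-3, -2); 4p = 28 so p = 7. Opens right.
Focus is p units from the vertex along the axis: (h + p, k).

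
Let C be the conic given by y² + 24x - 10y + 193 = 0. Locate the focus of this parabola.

(-13, 5)

Only y is squared. Complete the square in y: (y - 5)² = -24(x + 7).
Vertex (-7, 5); 4p = -24 so p = -6. Opens left.
Focus is p units from the vertex along the axis: (h + p, k).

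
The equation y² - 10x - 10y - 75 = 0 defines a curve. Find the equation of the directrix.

Only y is squared. Complete the square in y: (y - 5)² = 10(x + 10).
Vertex (-10, 5); 4p = 10 so p = 5/2. Opens right.
Directrix is the vertical line x = h − p = -10 − (5/2) = -25/2.

x = -25/2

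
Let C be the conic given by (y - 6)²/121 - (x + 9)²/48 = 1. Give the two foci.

Center (-9, 6). The positive term is the y-term, so the transverse axis is vertical; a² = 121, b² = 48.
c² = a² + b² = 121 + 48 = 169, so c = 13.
Foci lie on the vertical axis through the center: (h, k ± c).

(-9, -7) and (-9, 19)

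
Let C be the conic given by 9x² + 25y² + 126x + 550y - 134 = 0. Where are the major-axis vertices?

Group: 9(x² + 14x) + 25(y² + 22y) = 134
Complete the square in x and y: 9(x + 7)² + 25(y + 11)² = 134 + 441 + 3025 = 3600
Divide by 3600: (x + 7)²/400 + (y + 11)²/144 = 1
Ellipse, center (-7, -11), major axis horizontal; a² = 400, b² = 144.
a = 20. Vertices at (h ± a, k).

(-27, -11) and (13, -11)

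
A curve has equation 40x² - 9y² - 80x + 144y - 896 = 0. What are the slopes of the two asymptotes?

2√10/3 and -2√10/3

Rearranging, 40(x² - 2x) -9(y² - 16y) = 896.
Completing the square gives 40(x - 1)² -9(y - 8)² = 896 + 40 - 576 = 360.
Divide by 360: (x - 1)²/9 - (y - 8)²/40 = 1
Hyperbola, center (1, 8), transverse axis horizontal; a² = 9, b² = 40.
For a horizontal hyperbola the asymptotes have slope ±b/a.
Here that is ±2√10/3.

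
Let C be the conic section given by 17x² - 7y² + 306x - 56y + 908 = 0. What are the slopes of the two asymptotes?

Rearranging, 17(x² + 18x) -7(y² + 8y) = -908.
Complete the square in x and y: 17(x + 9)² -7(y + 4)² = -908 + 1377 - 112 = 357
Divide by 357: (x + 9)²/21 - (y + 4)²/51 = 1
Hyperbola, center (-9, -4), transverse axis horizontal; a² = 21, b² = 51.
For a horizontal hyperbola the asymptotes have slope ±b/a.
Here that is ±√51/√21 = ±√119/7.

√119/7 and -√119/7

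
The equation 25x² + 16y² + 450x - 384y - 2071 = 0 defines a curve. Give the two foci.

(-9, 0) and (-9, 24)

Group: 25(x² + 18x) + 16(y² - 24y) = 2071
Complete the square in x and y: 25(x + 9)² + 16(y - 12)² = 2071 + 2025 + 2304 = 6400
Divide through by 6400 to get (x + 9)²/256 + (y - 12)²/400 = 1.
Ellipse, center (-9, 12), major axis vertical; a² = 400, b² = 256.
c² = a² - b² = 400 - 256 = 144, so c = 12.
Foci lie on the vertical axis through the center: (h, k ± c).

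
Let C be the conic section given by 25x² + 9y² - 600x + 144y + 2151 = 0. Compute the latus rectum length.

Group the x- and y-terms: 25(x² - 24x) + 9(y² + 16y) = -2151
Complete the square: 25(x - 12)² + 9(y + 8)² = -2151 + 3600 + 576 = 2025
Dividing both sides by 2025: (x - 12)²/81 + (y + 8)²/225 = 1
Ellipse, center (12, -8), major axis vertical; a² = 225, b² = 81.
Latus rectum length = 2b²/a = 2·81/15 = 54/5.

54/5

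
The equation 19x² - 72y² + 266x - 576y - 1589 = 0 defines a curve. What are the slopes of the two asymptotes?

√38/12 and -√38/12

Group the x- and y-terms: 19(x² + 14x) -72(y² + 8y) = 1589
Complete the square in x and y: 19(x + 7)² -72(y + 4)² = 1589 + 931 - 1152 = 1368
Divide by 1368: (x + 7)²/72 - (y + 4)²/19 = 1
Hyperbola, center (-7, -4), transverse axis horizontal; a² = 72, b² = 19.
For a horizontal hyperbola the asymptotes have slope ±b/a.
Here that is ±√19/6√2 = ±√38/12.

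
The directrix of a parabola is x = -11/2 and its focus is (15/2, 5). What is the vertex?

The vertex is the midpoint between the focus and the directrix along the axis of symmetry.
Axis is horizontal (directrix is vertical). Vertex x-coordinate = (15/2 + (-11/2))/2 = 1; y-coordinate = 5.

(1, 5)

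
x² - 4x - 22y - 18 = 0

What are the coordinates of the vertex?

Only x is squared. Complete the square in x: (x - 2)² = 22(y + 1).
Vertex (2, -1); 4p = 22 so p = 11/2. Opens up.

(2, -1)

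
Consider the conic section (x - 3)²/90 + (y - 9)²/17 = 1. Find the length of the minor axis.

Center (3, 9). The larger denominator 90 sits under the x-term, so the major axis is horizontal; a² = 90, b² = 17.
b² = 17 so b = √17; the minor axis has length 2b = 2√17.

2√17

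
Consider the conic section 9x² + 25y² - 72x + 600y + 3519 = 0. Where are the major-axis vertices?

(-1, -12) and (9, -12)

Group the x- and y-terms: 9(x² - 8x) + 25(y² + 24y) = -3519
9(x - 4)² + 25(y + 12)² = -3519 + 144 + 3600 = 225
Divide through by 225 to get (x - 4)²/25 + (y + 12)²/9 = 1.
Ellipse, center (4, -12), major axis horizontal; a² = 25, b² = 9.
a = 5. Vertices at (h ± a, k).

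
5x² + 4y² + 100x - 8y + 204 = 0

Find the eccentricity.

5(x² + 20x) + 4(y² - 2y) = -204
Complete the square in x and y: 5(x + 10)² + 4(y - 1)² = -204 + 500 + 4 = 300
Dividing both sides by 300: (x + 10)²/60 + (y - 1)²/75 = 1
Ellipse, center (-10, 1), major axis vertical; a² = 75, b² = 60.
c² = a² - b² = 15, so c = √15.
e = c/a = √15/5√3 = √5/5.

e = √5/5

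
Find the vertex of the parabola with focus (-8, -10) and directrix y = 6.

(-8, -2)

The vertex is the midpoint between the focus and the directrix along the axis of symmetry.
Axis is vertical (directrix is horizontal). Vertex y-coordinate = (-10 + 6)/2 = -2; x-coordinate = -8.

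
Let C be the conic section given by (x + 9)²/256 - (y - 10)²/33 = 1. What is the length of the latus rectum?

Center (-9, 10). The positive term is the x-term, so the transverse axis is horizontal; a² = 256, b² = 33.
Latus rectum length = 2b²/a = 2·33/16 = 33/8.

33/8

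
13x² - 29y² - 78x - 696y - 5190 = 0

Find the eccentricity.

Collect terms: 13(x² - 6x) -29(y² + 24y) = 5190
13(x - 3)² -29(y + 12)² = 5190 + 117 - 4176 = 1131
Divide through by 1131 to get (x - 3)²/87 - (y + 12)²/39 = 1.
Hyperbola, center (3, -12), transverse axis horizontal; a² = 87, b² = 39.
c² = a² + b² = 126, so c = 3√14.
e = c/a = 3√14/√87 = √1218/29.

e = √1218/29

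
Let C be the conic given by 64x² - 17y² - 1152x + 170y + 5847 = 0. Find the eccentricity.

e = 9/8

64(x² - 18x) -17(y² - 10y) = -5847
Complete the square: 64(x - 9)² -17(y - 5)² = -5847 + 5184 - 425 = -1088
Divide by -1088: (y - 5)²/64 - (x - 9)²/17 = 1
Hyperbola, center (9, 5), transverse axis vertical; a² = 64, b² = 17.
c² = a² + b² = 81, so c = 9.
e = c/a = 9/8.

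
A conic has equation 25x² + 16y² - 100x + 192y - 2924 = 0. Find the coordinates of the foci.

Collect terms: 25(x² - 4x) + 16(y² + 12y) = 2924
Completing the square gives 25(x - 2)² + 16(y + 6)² = 2924 + 100 + 576 = 3600.
Dividing both sides by 3600: (x - 2)²/144 + (y + 6)²/225 = 1
Ellipse, center (2, -6), major axis vertical; a² = 225, b² = 144.
c² = a² - b² = 225 - 144 = 81, so c = 9.
Foci lie on the vertical axis through the center: (h, k ± c).

(2, -15) and (2, 3)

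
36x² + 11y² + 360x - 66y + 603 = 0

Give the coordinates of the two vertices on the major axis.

(-5, -3) and (-5, 9)

Group: 36(x² + 10x) + 11(y² - 6y) = -603
Completing the square gives 36(x + 5)² + 11(y - 3)² = -603 + 900 + 99 = 396.
Divide by 396: (x + 5)²/11 + (y - 3)²/36 = 1
Ellipse, center (-5, 3), major axis vertical; a² = 36, b² = 11.
a = 6. Vertices at (h, k ± a).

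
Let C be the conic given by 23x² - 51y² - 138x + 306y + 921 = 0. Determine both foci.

Rearranging, 23(x² - 6x) -51(y² - 6y) = -921.
Completing the square gives 23(x - 3)² -51(y - 3)² = -921 + 207 - 459 = -1173.
Divide by -1173: (y - 3)²/23 - (x - 3)²/51 = 1
Hyperbola, center (3, 3), transverse axis vertical; a² = 23, b² = 51.
c² = a² + b² = 23 + 51 = 74, so c = √74.
Foci lie on the vertical axis through the center: (h, k ± c).

(3, 3 - √74) and (3, 3 + √74)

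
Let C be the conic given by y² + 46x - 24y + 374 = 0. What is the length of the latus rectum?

Only y is squared. Complete the square in y: (y - 12)² = -46(x + 5).
Vertex (-5, 12); 4p = -46 so p = -23/2. Opens left.
Latus rectum length = |4p| = 46.

46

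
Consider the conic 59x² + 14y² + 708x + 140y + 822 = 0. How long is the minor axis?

59(x² + 12x) + 14(y² + 10y) = -822
Complete the square in x and y: 59(x + 6)² + 14(y + 5)² = -822 + 2124 + 350 = 1652
Divide by 1652: (x + 6)²/28 + (y + 5)²/118 = 1
Ellipse, center (-6, -5), major axis vertical; a² = 118, b² = 28.
b² = 28 so b = 2√7; the minor axis has length 2b = 4√7.

4√7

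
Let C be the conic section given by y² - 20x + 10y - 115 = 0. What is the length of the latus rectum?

20

Only y is squared. Complete the square in y: (y + 5)² = 20(x + 7).
Vertex (-7, -5); 4p = 20 so p = 5. Opens right.
Latus rectum length = |4p| = 20.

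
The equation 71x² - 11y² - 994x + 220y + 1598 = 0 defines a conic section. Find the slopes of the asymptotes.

√781/11 and -√781/11

71(x² - 14x) -11(y² - 20y) = -1598
Complete the square in x and y: 71(x - 7)² -11(y - 10)² = -1598 + 3479 - 1100 = 781
Divide through by 781 to get (x - 7)²/11 - (y - 10)²/71 = 1.
Hyperbola, center (7, 10), transverse axis horizontal; a² = 11, b² = 71.
For a horizontal hyperbola the asymptotes have slope ±b/a.
Here that is ±√71/√11 = ±√781/11.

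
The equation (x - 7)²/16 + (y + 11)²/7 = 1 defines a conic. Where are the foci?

Center (7, -11). The larger denominator 16 sits under the x-term, so the major axis is horizontal; a² = 16, b² = 7.
c² = a² - b² = 16 - 7 = 9, so c = 3.
Foci lie on the horizontal axis through the center: (h ± c, k).

(4, -11) and (10, -11)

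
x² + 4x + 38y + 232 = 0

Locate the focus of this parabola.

(-2, -31/2)

Only x is squared. Complete the square in x: (x + 2)² = -38(y + 6).
Vertex (-2, -6); 4p = -38 so p = -19/2. Opens down.
Focus is p units from the vertex along the axis: (h, k + p).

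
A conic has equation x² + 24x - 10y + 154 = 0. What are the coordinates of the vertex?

(-12, 1)

Only x is squared. Complete the square in x: (x + 12)² = 10(y - 1).
Vertex (-12, 1); 4p = 10 so p = 5/2. Opens up.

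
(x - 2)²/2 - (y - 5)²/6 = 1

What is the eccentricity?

Center (2, 5). The positive term is the x-term, so the transverse axis is horizontal; a² = 2, b² = 6.
c² = a² + b² = 8, so c = 2√2.
e = c/a = 2√2/√2 = 2.

e = 2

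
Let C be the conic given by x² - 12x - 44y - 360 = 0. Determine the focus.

Only x is squared. Complete the square in x: (x - 6)² = 44(y + 9).
Vertex (6, -9); 4p = 44 so p = 11. Opens up.
Focus is p units from the vertex along the axis: (h, k + p).

(6, 2)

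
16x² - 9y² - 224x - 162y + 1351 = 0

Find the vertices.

Group the x- and y-terms: 16(x² - 14x) -9(y² + 18y) = -1351
16(x - 7)² -9(y + 9)² = -1351 + 784 - 729 = -1296
Divide by -1296: (y + 9)²/144 - (x - 7)²/81 = 1
Hyperbola, center (7, -9), transverse axis vertical; a² = 144, b² = 81.
a = 12. Vertices at (h, k ± a).

(7, -21) and (7, 3)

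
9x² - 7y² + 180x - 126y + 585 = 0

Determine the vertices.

(-10, -15) and (-10, -3)

Group: 9(x² + 20x) -7(y² + 18y) = -585
Complete the square in x and y: 9(x + 10)² -7(y + 9)² = -585 + 900 - 567 = -252
Divide through by -252 to get (y + 9)²/36 - (x + 10)²/28 = 1.
Hyperbola, center (-10, -9), transverse axis vertical; a² = 36, b² = 28.
a = 6. Vertices at (h, k ± a).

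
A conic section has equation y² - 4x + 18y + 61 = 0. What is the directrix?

Only y is squared. Complete the square in y: (y + 9)² = 4(x + 5).
Vertex (-5, -9); 4p = 4 so p = 1. Opens right.
Directrix is the vertical line x = h − p = -5 − (1) = -6.

x = -6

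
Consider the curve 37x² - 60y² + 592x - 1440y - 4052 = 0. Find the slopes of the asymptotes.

Rearranging, 37(x² + 16x) -60(y² + 24y) = 4052.
37(x + 8)² -60(y + 12)² = 4052 + 2368 - 8640 = -2220
Divide by -2220: (y + 12)²/37 - (x + 8)²/60 = 1
Hyperbola, center (-8, -12), transverse axis vertical; a² = 37, b² = 60.
For a vertical hyperbola the asymptotes have slope ±a/b.
Here that is ±√37/2√15 = ±√555/30.

√555/30 and -√555/30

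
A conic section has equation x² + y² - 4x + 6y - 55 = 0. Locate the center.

Group the x- and y-terms: (x² - 4x) + (y² + 6y) = 55
Complete the square in x and y: (x - 2)² + (y + 3)² = 55 + 4 + 9 = 68
So (x - 2)² + (y + 3)² = 68.
Circle centered at (2, -3) with r² = 68.

(2, -3)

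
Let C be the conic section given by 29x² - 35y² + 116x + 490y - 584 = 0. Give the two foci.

Group the x- and y-terms: 29(x² + 4x) -35(y² - 14y) = 584
29(x + 2)² -35(y - 7)² = 584 + 116 - 1715 = -1015
Dividing both sides by -1015: (y - 7)²/29 - (x + 2)²/35 = 1
Hyperbola, center (-2, 7), transverse axis vertical; a² = 29, b² = 35.
c² = a² + b² = 29 + 35 = 64, so c = 8.
Foci lie on the vertical axis through the center: (h, k ± c).

(-2, -1) and (-2, 15)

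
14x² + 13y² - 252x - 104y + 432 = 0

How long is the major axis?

2√70

Rearranging, 14(x² - 18x) + 13(y² - 8y) = -432.
Complete the square: 14(x - 9)² + 13(y - 4)² = -432 + 1134 + 208 = 910
Divide by 910: (x - 9)²/65 + (y - 4)²/70 = 1
Ellipse, center (9, 4), major axis vertical; a² = 70, b² = 65.
a² = 70 so a = √70; the major axis has length 2a = 2√70.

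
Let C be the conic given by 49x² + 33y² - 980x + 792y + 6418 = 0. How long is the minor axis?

Group the x- and y-terms: 49(x² - 20x) + 33(y² + 24y) = -6418
Complete the square in x and y: 49(x - 10)² + 33(y + 12)² = -6418 + 4900 + 4752 = 3234
Divide by 3234: (x - 10)²/66 + (y + 12)²/98 = 1
Ellipse, center (10, -12), major axis vertical; a² = 98, b² = 66.
b² = 66 so b = √66; the minor axis has length 2b = 2√66.

2√66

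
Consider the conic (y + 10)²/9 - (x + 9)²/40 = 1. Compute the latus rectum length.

Center (-9, -10). The positive term is the y-term, so the transverse axis is vertical; a² = 9, b² = 40.
Latus rectum length = 2b²/a = 2·40/3 = 80/3.

80/3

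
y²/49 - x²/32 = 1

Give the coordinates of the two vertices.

(0, -7) and (0, 7)

Center (0, 0). The positive term is the y-term, so the transverse axis is vertical; a² = 49, b² = 32.
a = 7. Vertices at (h, k ± a).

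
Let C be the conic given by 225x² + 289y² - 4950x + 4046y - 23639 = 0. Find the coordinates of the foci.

(3, -7) and (19, -7)

Rearranging, 225(x² - 22x) + 289(y² + 14y) = 23639.
Completing the square gives 225(x - 11)² + 289(y + 7)² = 23639 + 27225 + 14161 = 65025.
Dividing both sides by 65025: (x - 11)²/289 + (y + 7)²/225 = 1
Ellipse, center (11, -7), major axis horizontal; a² = 289, b² = 225.
c² = a² - b² = 289 - 225 = 64, so c = 8.
Foci lie on the horizontal axis through the center: (h ± c, k).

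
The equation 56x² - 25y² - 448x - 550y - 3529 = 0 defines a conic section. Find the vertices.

56(x² - 8x) -25(y² + 22y) = 3529
56(x - 4)² -25(y + 11)² = 3529 + 896 - 3025 = 1400
Dividing both sides by 1400: (x - 4)²/25 - (y + 11)²/56 = 1
Hyperbola, center (4, -11), transverse axis horizontal; a² = 25, b² = 56.
a = 5. Vertices at (h ± a, k).

(-1, -11) and (9, -11)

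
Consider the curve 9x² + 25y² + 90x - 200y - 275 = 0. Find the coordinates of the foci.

Collect terms: 9(x² + 10x) + 25(y² - 8y) = 275
Completing the square gives 9(x + 5)² + 25(y - 4)² = 275 + 225 + 400 = 900.
Divide through by 900 to get (x + 5)²/100 + (y - 4)²/36 = 1.
Ellipse, center (-5, 4), major axis horizontal; a² = 100, b² = 36.
c² = a² - b² = 100 - 36 = 64, so c = 8.
Foci lie on the horizontal axis through the center: (h ± c, k).

(-13, 4) and (3, 4)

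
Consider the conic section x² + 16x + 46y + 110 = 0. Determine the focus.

Only x is squared. Complete the square in x: (x + 8)² = -46(y + 1).
Vertex (-8, -1); 4p = -46 so p = -23/2. Opens down.
Focus is p units from the vertex along the axis: (h, k + p).

(-8, -25/2)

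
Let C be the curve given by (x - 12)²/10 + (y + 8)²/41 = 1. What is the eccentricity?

Center (12, -8). The larger denominator 41 sits under the y-term, so the major axis is vertical; a² = 41, b² = 10.
c² = a² - b² = 31, so c = √31.
e = c/a = √31/√41 = √1271/41.

e = √1271/41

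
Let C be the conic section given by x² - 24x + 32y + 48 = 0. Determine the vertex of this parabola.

Only x is squared. Complete the square in x: (x - 12)² = -32(y - 3).
Vertex (12, 3); 4p = -32 so p = -8. Opens down.

(12, 3)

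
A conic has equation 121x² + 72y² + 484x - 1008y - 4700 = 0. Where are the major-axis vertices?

(-2, -4) and (-2, 18)

Group: 121(x² + 4x) + 72(y² - 14y) = 4700
121(x + 2)² + 72(y - 7)² = 4700 + 484 + 3528 = 8712
Dividing both sides by 8712: (x + 2)²/72 + (y - 7)²/121 = 1
Ellipse, center (-2, 7), major axis vertical; a² = 121, b² = 72.
a = 11. Vertices at (h, k ± a).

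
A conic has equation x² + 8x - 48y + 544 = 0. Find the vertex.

(-4, 11)

Only x is squared. Complete the square in x: (x + 4)² = 48(y - 11).
Vertex (-4, 11); 4p = 48 so p = 12. Opens up.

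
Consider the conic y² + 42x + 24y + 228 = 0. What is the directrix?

x = 17/2

Only y is squared. Complete the square in y: (y + 12)² = -42(x + 2).
Vertex (-2, -12); 4p = -42 so p = -21/2. Opens left.
Directrix is the vertical line x = h − p = -2 − (-21/2) = 17/2.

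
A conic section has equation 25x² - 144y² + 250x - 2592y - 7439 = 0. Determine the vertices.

Group the x- and y-terms: 25(x² + 10x) -144(y² + 18y) = 7439
Complete the square in x and y: 25(x + 5)² -144(y + 9)² = 7439 + 625 - 11664 = -3600
Divide by -3600: (y + 9)²/25 - (x + 5)²/144 = 1
Hyperbola, center (-5, -9), transverse axis vertical; a² = 25, b² = 144.
a = 5. Vertices at (h, k ± a).

(-5, -14) and (-5, -4)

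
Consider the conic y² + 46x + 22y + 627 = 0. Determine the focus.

Only y is squared. Complete the square in y: (y + 11)² = -46(x + 11).
Vertex (-11, -11); 4p = -46 so p = -23/2. Opens left.
Focus is p units from the vertex along the axis: (h + p, k).

(-45/2, -11)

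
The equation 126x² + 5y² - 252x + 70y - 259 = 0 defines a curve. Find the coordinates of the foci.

Rearranging, 126(x² - 2x) + 5(y² + 14y) = 259.
Complete the square in x and y: 126(x - 1)² + 5(y + 7)² = 259 + 126 + 245 = 630
Divide by 630: (x - 1)²/5 + (y + 7)²/126 = 1
Ellipse, center (1, -7), major axis vertical; a² = 126, b² = 5.
c² = a² - b² = 126 - 5 = 121, so c = 11.
Foci lie on the vertical axis through the center: (h, k ± c).

(1, -18) and (1, 4)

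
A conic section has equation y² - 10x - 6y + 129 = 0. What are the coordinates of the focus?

(29/2, 3)

Only y is squared. Complete the square in y: (y - 3)² = 10(x - 12).
Vertex (12, 3); 4p = 10 so p = 5/2. Opens right.
Focus is p units from the vertex along the axis: (h + p, k).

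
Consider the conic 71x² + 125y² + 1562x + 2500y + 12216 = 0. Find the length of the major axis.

10√5

71(x² + 22x) + 125(y² + 20y) = -12216
71(x + 11)² + 125(y + 10)² = -12216 + 8591 + 12500 = 8875
Divide through by 8875 to get (x + 11)²/125 + (y + 10)²/71 = 1.
Ellipse, center (-11, -10), major axis horizontal; a² = 125, b² = 71.
a² = 125 so a = 5√5; the major axis has length 2a = 10√5.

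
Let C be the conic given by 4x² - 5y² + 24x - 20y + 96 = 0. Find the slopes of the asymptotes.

2√5/5 and -2√5/5

Collect terms: 4(x² + 6x) -5(y² + 4y) = -96
Complete the square in x and y: 4(x + 3)² -5(y + 2)² = -96 + 36 - 20 = -80
Divide by -80: (y + 2)²/16 - (x + 3)²/20 = 1
Hyperbola, center (-3, -2), transverse axis vertical; a² = 16, b² = 20.
For a vertical hyperbola the asymptotes have slope ±a/b.
Here that is ±4/2√5 = ±2√5/5.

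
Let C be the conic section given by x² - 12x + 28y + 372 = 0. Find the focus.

(6, -19)

Only x is squared. Complete the square in x: (x - 6)² = -28(y + 12).
Vertex (6, -12); 4p = -28 so p = -7. Opens down.
Focus is p units from the vertex along the axis: (h, k + p).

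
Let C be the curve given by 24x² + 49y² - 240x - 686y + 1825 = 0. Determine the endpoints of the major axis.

Group the x- and y-terms: 24(x² - 10x) + 49(y² - 14y) = -1825
Completing the square gives 24(x - 5)² + 49(y - 7)² = -1825 + 600 + 2401 = 1176.
Divide through by 1176 to get (x - 5)²/49 + (y - 7)²/24 = 1.
Ellipse, center (5, 7), major axis horizontal; a² = 49, b² = 24.
a = 7. Vertices at (h ± a, k).

(-2, 7) and (12, 7)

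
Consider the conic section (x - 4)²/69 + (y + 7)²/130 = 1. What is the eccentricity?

e = √7930/130

Center (4, -7). The larger denominator 130 sits under the y-term, so the major axis is vertical; a² = 130, b² = 69.
c² = a² - b² = 61, so c = √61.
e = c/a = √61/√130 = √7930/130.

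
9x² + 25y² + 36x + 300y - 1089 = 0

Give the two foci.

Rearranging, 9(x² + 4x) + 25(y² + 12y) = 1089.
Completing the square gives 9(x + 2)² + 25(y + 6)² = 1089 + 36 + 900 = 2025.
Divide through by 2025 to get (x + 2)²/225 + (y + 6)²/81 = 1.
Ellipse, center (-2, -6), major axis horizontal; a² = 225, b² = 81.
c² = a² - b² = 225 - 81 = 144, so c = 12.
Foci lie on the horizontal axis through the center: (h ± c, k).

(-14, -6) and (10, -6)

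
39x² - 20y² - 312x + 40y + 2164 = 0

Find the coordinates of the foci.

Group the x- and y-terms: 39(x² - 8x) -20(y² - 2y) = -2164
Completing the square gives 39(x - 4)² -20(y - 1)² = -2164 + 624 - 20 = -1560.
Divide through by -1560 to get (y - 1)²/78 - (x - 4)²/40 = 1.
Hyperbola, center (4, 1), transverse axis vertical; a² = 78, b² = 40.
c² = a² + b² = 78 + 40 = 118, so c = √118.
Foci lie on the vertical axis through the center: (h, k ± c).

(4, 1 - √118) and (4, 1 + √118)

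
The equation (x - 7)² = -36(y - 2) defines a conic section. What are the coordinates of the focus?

Vertex (7, 2); 4p = -36 so p = -9. Opens down.
Focus is p units from the vertex along the axis: (h, k + p).

(7, -7)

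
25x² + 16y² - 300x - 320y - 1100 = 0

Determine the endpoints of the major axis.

(6, -5) and (6, 25)

Rearranging, 25(x² - 12x) + 16(y² - 20y) = 1100.
25(x - 6)² + 16(y - 10)² = 1100 + 900 + 1600 = 3600
Divide through by 3600 to get (x - 6)²/144 + (y - 10)²/225 = 1.
Ellipse, center (6, 10), major axis vertical; a² = 225, b² = 144.
a = 15. Vertices at (h, k ± a).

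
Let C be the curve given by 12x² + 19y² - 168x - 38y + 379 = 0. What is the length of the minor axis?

Collect terms: 12(x² - 14x) + 19(y² - 2y) = -379
Complete the square in x and y: 12(x - 7)² + 19(y - 1)² = -379 + 588 + 19 = 228
Dividing both sides by 228: (x - 7)²/19 + (y - 1)²/12 = 1
Ellipse, center (7, 1), major axis horizontal; a² = 19, b² = 12.
b² = 12 so b = 2√3; the minor axis has length 2b = 4√3.

4√3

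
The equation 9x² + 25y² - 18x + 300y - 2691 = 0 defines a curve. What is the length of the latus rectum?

Rearranging, 9(x² - 2x) + 25(y² + 12y) = 2691.
Completing the square gives 9(x - 1)² + 25(y + 6)² = 2691 + 9 + 900 = 3600.
Divide by 3600: (x - 1)²/400 + (y + 6)²/144 = 1
Ellipse, center (1, -6), major axis horizontal; a² = 400, b² = 144.
Latus rectum length = 2b²/a = 2·144/20 = 72/5.

72/5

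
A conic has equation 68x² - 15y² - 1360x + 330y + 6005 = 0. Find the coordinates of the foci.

(10, 11 - √83) and (10, 11 + √83)

Group: 68(x² - 20x) -15(y² - 22y) = -6005
Completing the square gives 68(x - 10)² -15(y - 11)² = -6005 + 6800 - 1815 = -1020.
Dividing both sides by -1020: (y - 11)²/68 - (x - 10)²/15 = 1
Hyperbola, center (10, 11), transverse axis vertical; a² = 68, b² = 15.
c² = a² + b² = 68 + 15 = 83, so c = √83.
Foci lie on the vertical axis through the center: (h, k ± c).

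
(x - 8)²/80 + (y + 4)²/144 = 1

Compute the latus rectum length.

Center (8, -4). The larger denominator 144 sits under the y-term, so the major axis is vertical; a² = 144, b² = 80.
Latus rectum length = 2b²/a = 2·80/12 = 40/3.

40/3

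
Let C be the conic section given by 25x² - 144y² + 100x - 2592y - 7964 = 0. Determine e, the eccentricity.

e = 13/5

Group: 25(x² + 4x) -144(y² + 18y) = 7964
Completing the square gives 25(x + 2)² -144(y + 9)² = 7964 + 100 - 11664 = -3600.
Dividing both sides by -3600: (y + 9)²/25 - (x + 2)²/144 = 1
Hyperbola, center (-2, -9), transverse axis vertical; a² = 25, b² = 144.
c² = a² + b² = 169, so c = 13.
e = c/a = 13/5.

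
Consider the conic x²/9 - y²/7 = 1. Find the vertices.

Center (0, 0). The positive term is the x-term, so the transverse axis is horizontal; a² = 9, b² = 7.
a = 3. Vertices at (h ± a, k).

(-3, 0) and (3, 0)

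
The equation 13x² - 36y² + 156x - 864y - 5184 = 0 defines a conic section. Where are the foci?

(-13, -12) and (1, -12)

Rearranging, 13(x² + 12x) -36(y² + 24y) = 5184.
13(x + 6)² -36(y + 12)² = 5184 + 468 - 5184 = 468
Divide by 468: (x + 6)²/36 - (y + 12)²/13 = 1
Hyperbola, center (-6, -12), transverse axis horizontal; a² = 36, b² = 13.
c² = a² + b² = 36 + 13 = 49, so c = 7.
Foci lie on the horizontal axis through the center: (h ± c, k).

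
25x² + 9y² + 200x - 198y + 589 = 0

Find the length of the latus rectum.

Group: 25(x² + 8x) + 9(y² - 22y) = -589
Completing the square gives 25(x + 4)² + 9(y - 11)² = -589 + 400 + 1089 = 900.
Dividing both sides by 900: (x + 4)²/36 + (y - 11)²/100 = 1
Ellipse, center (-4, 11), major axis vertical; a² = 100, b² = 36.
Latus rectum length = 2b²/a = 2·36/10 = 36/5.

36/5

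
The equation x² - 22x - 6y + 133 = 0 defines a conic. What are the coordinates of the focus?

Only x is squared. Complete the square in x: (x - 11)² = 6(y - 2).
Vertex (11, 2); 4p = 6 so p = 3/2. Opens up.
Focus is p units from the vertex along the axis: (h, k + p).

(11, 7/2)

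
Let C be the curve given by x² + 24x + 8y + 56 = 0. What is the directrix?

Only x is squared. Complete the square in x: (x + 12)² = -8(y - 11).
Vertex (-12, 11); 4p = -8 so p = -2. Opens down.
Directrix is the horizontal line y = k − p = 11 − (-2) = 13.

y = 13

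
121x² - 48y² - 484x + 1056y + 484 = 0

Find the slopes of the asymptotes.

11√3/12 and -11√3/12

Group the x- and y-terms: 121(x² - 4x) -48(y² - 22y) = -484
Completing the square gives 121(x - 2)² -48(y - 11)² = -484 + 484 - 5808 = -5808.
Dividing both sides by -5808: (y - 11)²/121 - (x - 2)²/48 = 1
Hyperbola, center (2, 11), transverse axis vertical; a² = 121, b² = 48.
For a vertical hyperbola the asymptotes have slope ±a/b.
Here that is ±11/4√3 = ±11√3/12.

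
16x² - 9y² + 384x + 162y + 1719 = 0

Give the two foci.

(-12, 4) and (-12, 14)

Group the x- and y-terms: 16(x² + 24x) -9(y² - 18y) = -1719
16(x + 12)² -9(y - 9)² = -1719 + 2304 - 729 = -144
Divide by -144: (y - 9)²/16 - (x + 12)²/9 = 1
Hyperbola, center (-12, 9), transverse axis vertical; a² = 16, b² = 9.
c² = a² + b² = 16 + 9 = 25, so c = 5.
Foci lie on the vertical axis through the center: (h, k ± c).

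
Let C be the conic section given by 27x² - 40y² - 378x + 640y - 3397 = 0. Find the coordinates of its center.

Collect terms: 27(x² - 14x) -40(y² - 16y) = 3397
27(x - 7)² -40(y - 8)² = 3397 + 1323 - 2560 = 2160
Divide through by 2160 to get (x - 7)²/80 - (y - 8)²/54 = 1.
Hyperbola with center (7, 8).

(7, 8)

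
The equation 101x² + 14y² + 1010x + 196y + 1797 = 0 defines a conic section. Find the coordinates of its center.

(-5, -7)

101(x² + 10x) + 14(y² + 14y) = -1797
Complete the square: 101(x + 5)² + 14(y + 7)² = -1797 + 2525 + 686 = 1414
Divide through by 1414 to get (x + 5)²/14 + (y + 7)²/101 = 1.
Ellipse with center (-5, -7).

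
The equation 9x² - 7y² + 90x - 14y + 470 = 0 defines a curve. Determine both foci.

(-5, -9) and (-5, 7)

9(x² + 10x) -7(y² + 2y) = -470
Completing the square gives 9(x + 5)² -7(y + 1)² = -470 + 225 - 7 = -252.
Divide through by -252 to get (y + 1)²/36 - (x + 5)²/28 = 1.
Hyperbola, center (-5, -1), transverse axis vertical; a² = 36, b² = 28.
c² = a² + b² = 36 + 28 = 64, so c = 8.
Foci lie on the vertical axis through the center: (h, k ± c).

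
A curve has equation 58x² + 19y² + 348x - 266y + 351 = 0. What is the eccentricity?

Group the x- and y-terms: 58(x² + 6x) + 19(y² - 14y) = -351
Completing the square gives 58(x + 3)² + 19(y - 7)² = -351 + 522 + 931 = 1102.
Divide by 1102: (x + 3)²/19 + (y - 7)²/58 = 1
Ellipse, center (-3, 7), major axis vertical; a² = 58, b² = 19.
c² = a² - b² = 39, so c = √39.
e = c/a = √39/√58 = √2262/58.

e = √2262/58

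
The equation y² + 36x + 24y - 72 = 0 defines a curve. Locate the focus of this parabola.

Only y is squared. Complete the square in y: (y + 12)² = -36(x - 6).
Vertex (6, -12); 4p = -36 so p = -9. Opens left.
Focus is p units from the vertex along the axis: (h + p, k).

(-3, -12)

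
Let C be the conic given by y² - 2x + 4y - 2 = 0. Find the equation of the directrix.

Only y is squared. Complete the square in y: (y + 2)² = 2(x + 3).
Vertex (-3, -2); 4p = 2 so p = 1/2. Opens right.
Directrix is the vertical line x = h − p = -3 − (1/2) = -7/2.

x = -7/2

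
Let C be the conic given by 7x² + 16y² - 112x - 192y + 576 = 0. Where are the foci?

7(x² - 16x) + 16(y² - 12y) = -576
7(x - 8)² + 16(y - 6)² = -576 + 448 + 576 = 448
Divide by 448: (x - 8)²/64 + (y - 6)²/28 = 1
Ellipse, center (8, 6), major axis horizontal; a² = 64, b² = 28.
c² = a² - b² = 64 - 28 = 36, so c = 6.
Foci lie on the horizontal axis through the center: (h ± c, k).

(2, 6) and (14, 6)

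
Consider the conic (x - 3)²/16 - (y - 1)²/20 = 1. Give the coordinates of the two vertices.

Center (3, 1). The positive term is the x-term, so the transverse axis is horizontal; a² = 16, b² = 20.
a = 4. Vertices at (h ± a, k).

(-1, 1) and (7, 1)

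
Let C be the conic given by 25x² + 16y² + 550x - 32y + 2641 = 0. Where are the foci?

Collect terms: 25(x² + 22x) + 16(y² - 2y) = -2641
Complete the square: 25(x + 11)² + 16(y - 1)² = -2641 + 3025 + 16 = 400
Divide through by 400 to get (x + 11)²/16 + (y - 1)²/25 = 1.
Ellipse, center (-11, 1), major axis vertical; a² = 25, b² = 16.
c² = a² - b² = 25 - 16 = 9, so c = 3.
Foci lie on the vertical axis through the center: (h, k ± c).

(-11, -2) and (-11, 4)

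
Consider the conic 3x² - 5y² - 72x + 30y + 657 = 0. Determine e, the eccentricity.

Collect terms: 3(x² - 24x) -5(y² - 6y) = -657
3(x - 12)² -5(y - 3)² = -657 + 432 - 45 = -270
Divide through by -270 to get (y - 3)²/54 - (x - 12)²/90 = 1.
Hyperbola, center (12, 3), transverse axis vertical; a² = 54, b² = 90.
c² = a² + b² = 144, so c = 12.
e = c/a = 12/3√6 = 2√6/3.

e = 2√6/3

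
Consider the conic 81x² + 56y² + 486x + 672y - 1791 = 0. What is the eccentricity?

e = 5/9

Rearranging, 81(x² + 6x) + 56(y² + 12y) = 1791.
Complete the square in x and y: 81(x + 3)² + 56(y + 6)² = 1791 + 729 + 2016 = 4536
Divide by 4536: (x + 3)²/56 + (y + 6)²/81 = 1
Ellipse, center (-3, -6), major axis vertical; a² = 81, b² = 56.
c² = a² - b² = 25, so c = 5.
e = c/a = 5/9.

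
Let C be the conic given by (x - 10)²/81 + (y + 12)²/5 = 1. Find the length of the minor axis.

2√5

Center (10, -12). The larger denominator 81 sits under the x-term, so the major axis is horizontal; a² = 81, b² = 5.
b² = 5 so b = √5; the minor axis has length 2b = 2√5.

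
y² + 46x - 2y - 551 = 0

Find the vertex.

(12, 1)

Only y is squared. Complete the square in y: (y - 1)² = -46(x - 12).
Vertex (12, 1); 4p = -46 so p = -23/2. Opens left.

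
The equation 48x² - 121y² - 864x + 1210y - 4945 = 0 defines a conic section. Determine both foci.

(-4, 5) and (22, 5)

Group the x- and y-terms: 48(x² - 18x) -121(y² - 10y) = 4945
Complete the square: 48(x - 9)² -121(y - 5)² = 4945 + 3888 - 3025 = 5808
Divide through by 5808 to get (x - 9)²/121 - (y - 5)²/48 = 1.
Hyperbola, center (9, 5), transverse axis horizontal; a² = 121, b² = 48.
c² = a² + b² = 121 + 48 = 169, so c = 13.
Foci lie on the horizontal axis through the center: (h ± c, k).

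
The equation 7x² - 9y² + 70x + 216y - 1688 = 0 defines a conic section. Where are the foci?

Group: 7(x² + 10x) -9(y² - 24y) = 1688
7(x + 5)² -9(y - 12)² = 1688 + 175 - 1296 = 567
Dividing both sides by 567: (x + 5)²/81 - (y - 12)²/63 = 1
Hyperbola, center (-5, 12), transverse axis horizontal; a² = 81, b² = 63.
c² = a² + b² = 81 + 63 = 144, so c = 12.
Foci lie on the horizontal axis through the center: (h ± c, k).

(-17, 12) and (7, 12)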